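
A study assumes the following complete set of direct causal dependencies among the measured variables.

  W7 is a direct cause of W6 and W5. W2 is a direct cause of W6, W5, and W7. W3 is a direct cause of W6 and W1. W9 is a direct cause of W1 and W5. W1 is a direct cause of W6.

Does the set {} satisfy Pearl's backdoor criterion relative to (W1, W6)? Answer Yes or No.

No

Backdoor paths from W1 to W6 (paths whose first edge points into W1):
  P1: W1 <- W3 -> W6
  P2: W1 <- W9 -> W5 <- W2 -> W7 -> W6
  P3: W1 <- W9 -> W5 <- W2 -> W6
  P4: W1 <- W9 -> W5 <- W7 <- W2 -> W6
  P5: W1 <- W9 -> W5 <- W7 -> W6
Condition 1 (no descendant of W1 in the set): holds — descendants of W1 are {W6}; none are in {}.
Condition 2 (every backdoor path blocked by {}):
  P1: open — no interior node is in the conditioning set.
  P2: blocked at collider W5 (neither it nor any descendant is in the conditioning set).
  P3: blocked at collider W5 (neither it nor any descendant is in the conditioning set).
  P4: blocked at collider W5 (neither it nor any descendant is in the conditioning set).
  P5: blocked at collider W5 (neither it nor any descendant is in the conditioning set).
{} does not satisfy the backdoor criterion.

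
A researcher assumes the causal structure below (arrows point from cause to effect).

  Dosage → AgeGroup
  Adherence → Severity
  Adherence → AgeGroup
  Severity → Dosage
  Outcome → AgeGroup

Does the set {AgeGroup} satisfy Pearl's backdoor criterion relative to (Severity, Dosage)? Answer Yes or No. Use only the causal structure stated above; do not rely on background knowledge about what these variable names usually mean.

Backdoor paths from Severity to Dosage (paths whose first edge points into Severity):
  P1: Severity <- Adherence -> AgeGroup <- Dosage
Condition 1 (no descendant of Severity in the set): FAILS — AgeGroup is a descendant of Severity.
Condition 2 (every backdoor path blocked by {AgeGroup}):
  P1: open — collider(s) AgeGroup are conditioned on (or have a conditioned descendant) and no non-collider on the path is in the set.
{AgeGroup} does not satisfy the backdoor criterion.

No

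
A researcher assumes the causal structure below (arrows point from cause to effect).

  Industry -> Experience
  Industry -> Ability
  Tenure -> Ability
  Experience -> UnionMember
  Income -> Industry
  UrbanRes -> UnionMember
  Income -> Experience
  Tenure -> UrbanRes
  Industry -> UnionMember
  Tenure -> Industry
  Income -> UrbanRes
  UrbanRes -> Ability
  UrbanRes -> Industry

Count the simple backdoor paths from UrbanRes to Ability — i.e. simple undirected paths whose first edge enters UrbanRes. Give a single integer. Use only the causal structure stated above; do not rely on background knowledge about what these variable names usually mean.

A backdoor path from UrbanRes to Ability is any simple undirected path whose first edge points into UrbanRes (i.e. leaves UrbanRes via a parent).
Parents of UrbanRes: {Income, Tenure}.
Enumerating:
  P1: UrbanRes <- Tenure -> Industry -> Ability
  P2: UrbanRes <- Tenure -> Ability
  P3: UrbanRes <- Income -> Industry <- Tenure -> Ability
  P4: UrbanRes <- Income -> Industry -> Ability
  P5: UrbanRes <- Income -> Experience <- Industry <- Tenure -> Ability
  P6: UrbanRes <- Income -> Experience <- Industry -> Ability
  P7: UrbanRes <- Income -> Experience -> UnionMember <- Industry <- Tenure -> Ability
  P8: UrbanRes <- Income -> Experience -> UnionMember <- Industry -> Ability
That exhausts the simple backdoor paths. Count: 8.

8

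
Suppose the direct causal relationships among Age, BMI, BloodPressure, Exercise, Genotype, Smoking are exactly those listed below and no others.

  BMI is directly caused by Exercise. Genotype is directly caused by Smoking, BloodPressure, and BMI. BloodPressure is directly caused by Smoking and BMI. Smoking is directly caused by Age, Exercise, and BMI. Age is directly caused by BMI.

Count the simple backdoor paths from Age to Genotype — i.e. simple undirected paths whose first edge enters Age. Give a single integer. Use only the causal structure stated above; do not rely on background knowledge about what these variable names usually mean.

A backdoor path from Age to Genotype is any simple undirected path whose first edge points into Age (i.e. leaves Age via a parent).
Parents of Age: {BMI}.
Enumerating:
  P1: Age <- BMI <- Exercise -> Smoking -> BloodPressure -> Genotype
  P2: Age <- BMI <- Exercise -> Smoking -> Genotype
  P3: Age <- BMI -> Smoking -> BloodPressure -> Genotype
  P4: Age <- BMI -> Smoking -> Genotype
  P5: Age <- BMI -> BloodPressure <- Smoking -> Genotype
  P6: Age <- BMI -> BloodPressure -> Genotype
  P7: Age <- BMI -> Genotype
That exhausts the simple backdoor paths. Count: 7.

7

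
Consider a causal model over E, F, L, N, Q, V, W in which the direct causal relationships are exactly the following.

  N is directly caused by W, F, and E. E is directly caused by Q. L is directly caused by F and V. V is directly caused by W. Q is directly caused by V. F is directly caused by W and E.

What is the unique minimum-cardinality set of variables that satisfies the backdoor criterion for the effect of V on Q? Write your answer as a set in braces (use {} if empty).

Variables eligible for adjustment (non-descendants of V, excluding V and Q): {W}.
Backdoor paths from V to Q:
  P1: V <- W -> F <- E <- Q
  P2: V <- W -> F -> N <- E <- Q
  P3: V <- W -> N <- E <- Q
  P4: V <- W -> N <- F <- E <- Q
Each backdoor path contains an unconditioned collider, so every path is already blocked with the empty conditioning set:
  P1: blocked at collider F (neither it nor any descendant is in the conditioning set).
  P2: blocked at collider N (neither it nor any descendant is in the conditioning set).
  P3: blocked at collider N (neither it nor any descendant is in the conditioning set).
  P4: blocked at collider N (neither it nor any descendant is in the conditioning set).
The empty set is therefore the unique smallest valid set.

{}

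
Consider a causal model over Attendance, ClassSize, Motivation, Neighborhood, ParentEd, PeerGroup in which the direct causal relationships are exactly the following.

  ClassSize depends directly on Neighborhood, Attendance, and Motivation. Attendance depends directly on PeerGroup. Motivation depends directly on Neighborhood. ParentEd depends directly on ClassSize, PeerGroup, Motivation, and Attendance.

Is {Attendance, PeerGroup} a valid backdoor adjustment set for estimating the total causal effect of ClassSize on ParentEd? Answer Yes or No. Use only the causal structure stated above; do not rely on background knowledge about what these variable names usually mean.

Backdoor paths from ClassSize to ParentEd (paths whose first edge points into ClassSize):
  P1: ClassSize <- Neighborhood -> Motivation -> ParentEd
  P2: ClassSize <- Motivation -> ParentEd
  P3: ClassSize <- Attendance <- PeerGroup -> ParentEd
  P4: ClassSize <- Attendance -> ParentEd
Condition 1 (no descendant of ClassSize in the set): holds — descendants of ClassSize are {ParentEd}; none are in {Attendance, PeerGroup}.
Condition 2 (every backdoor path blocked by {Attendance, PeerGroup}):
  P1: open — no interior node is in the conditioning set.
  P2: open — no interior node is in the conditioning set.
  P3: blocked at chain node Attendance ∈ conditioning set.
  P4: blocked at fork node Attendance ∈ conditioning set.
{Attendance, PeerGroup} does not satisfy the backdoor criterion.

No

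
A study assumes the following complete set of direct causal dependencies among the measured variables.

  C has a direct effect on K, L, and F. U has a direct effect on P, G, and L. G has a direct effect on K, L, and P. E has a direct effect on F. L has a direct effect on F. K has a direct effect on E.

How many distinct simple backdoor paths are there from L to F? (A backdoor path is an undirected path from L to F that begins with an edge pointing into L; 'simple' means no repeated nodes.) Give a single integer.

A backdoor path from L to F is any simple undirected path whose first edge points into L (i.e. leaves L via a parent).
Parents of L: {C, G, U}.
Enumerating:
  P1: L <- C -> K -> E -> F
  P2: L <- C -> F
  P3: L <- U -> G -> K <- C -> F
  P4: L <- U -> G -> K -> E -> F
  P5: L <- U -> P <- G -> K <- C -> F
  P6: L <- U -> P <- G -> K -> E -> F
  P7: L <- G -> K <- C -> F
  P8: L <- G -> K -> E -> F
That exhausts the simple backdoor paths. Count: 8.

8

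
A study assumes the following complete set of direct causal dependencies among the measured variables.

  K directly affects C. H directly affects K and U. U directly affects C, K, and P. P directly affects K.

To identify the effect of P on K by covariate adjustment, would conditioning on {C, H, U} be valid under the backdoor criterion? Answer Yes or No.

No

Backdoor paths from P to K (paths whose first edge points into P):
  P1: P <- U <- H -> K
  P2: P <- U -> K
  P3: P <- U -> C <- K
Condition 1 (no descendant of P in the set): FAILS — C is a descendant of P.
Condition 2 (every backdoor path blocked by {C, H, U}):
  P1: blocked at chain node U ∈ conditioning set.
  P2: blocked at fork node U ∈ conditioning set.
  P3: blocked at fork node U ∈ conditioning set.
{C, H, U} does not satisfy the backdoor criterion.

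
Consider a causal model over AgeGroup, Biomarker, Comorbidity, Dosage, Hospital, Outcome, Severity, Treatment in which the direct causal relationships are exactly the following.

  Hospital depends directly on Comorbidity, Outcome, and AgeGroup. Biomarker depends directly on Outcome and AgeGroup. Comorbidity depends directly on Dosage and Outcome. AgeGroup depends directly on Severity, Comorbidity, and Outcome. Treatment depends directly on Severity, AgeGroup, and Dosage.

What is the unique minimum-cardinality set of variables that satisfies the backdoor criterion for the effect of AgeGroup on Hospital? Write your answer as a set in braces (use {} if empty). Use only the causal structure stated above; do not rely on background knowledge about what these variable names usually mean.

{Comorbidity, Outcome}

Variables eligible for adjustment (non-descendants of AgeGroup, excluding AgeGroup and Hospital): {Comorbidity, Dosage, Outcome, Severity}.
Backdoor paths from AgeGroup to Hospital:
  P1: AgeGroup <- Severity -> Treatment <- Dosage -> Comorbidity <- Outcome -> Hospital
  P2: AgeGroup <- Severity -> Treatment <- Dosage -> Comorbidity -> Hospital
  P3: AgeGroup <- Outcome -> Comorbidity -> Hospital
  P4: AgeGroup <- Outcome -> Hospital
  P5: AgeGroup <- Comorbidity <- Outcome -> Hospital
  P6: AgeGroup <- Comorbidity -> Hospital
The empty set is not sufficient: P3 (AgeGroup <- Outcome -> Comorbidity -> Hospital) has no collider blocking it and no conditioned non-collider, so it is open.
Try {Comorbidity, Outcome}:
  P1: blocked at collider Treatment (neither it nor any descendant is in the conditioning set).
  P2: blocked at collider Treatment (neither it nor any descendant is in the conditioning set).
  P3: blocked at fork node Outcome ∈ conditioning set.
  P4: blocked at fork node Outcome ∈ conditioning set.
  P5: blocked at chain node Comorbidity ∈ conditioning set.
  P6: blocked at fork node Comorbidity ∈ conditioning set.
{Comorbidity, Outcome} contains no descendant of AgeGroup and blocks every backdoor path.
Every element of {Comorbidity, Outcome} is needed (dropping Comorbidity leaves P6 open; dropping Outcome leaves P4 open), so no proper subset is valid.
Among all size-2 subsets of the eligible variables, only {Comorbidity, Outcome} blocks every backdoor path, so it is the unique smallest valid adjustment set.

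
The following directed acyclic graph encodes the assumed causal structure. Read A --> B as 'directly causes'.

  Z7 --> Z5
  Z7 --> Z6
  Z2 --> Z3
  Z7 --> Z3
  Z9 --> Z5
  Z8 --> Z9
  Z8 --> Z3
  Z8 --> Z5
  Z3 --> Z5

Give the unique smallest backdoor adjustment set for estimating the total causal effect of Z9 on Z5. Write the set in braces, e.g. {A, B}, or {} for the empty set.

{Z8}

Variables eligible for adjustment (non-descendants of Z9, excluding Z9 and Z5): {Z2, Z3, Z6, Z7, Z8}.
Backdoor paths from Z9 to Z5:
  P1: Z9 <- Z8 -> Z3 <- Z7 -> Z5
  P2: Z9 <- Z8 -> Z3 -> Z5
  P3: Z9 <- Z8 -> Z5
The empty set is not sufficient: P2 (Z9 <- Z8 -> Z3 -> Z5) has no collider blocking it and no conditioned non-collider, so it is open.
Try {Z8}:
  P1: blocked at fork node Z8 ∈ conditioning set.
  P2: blocked at fork node Z8 ∈ conditioning set.
  P3: blocked at fork node Z8 ∈ conditioning set.
{Z8} contains no descendant of Z9 and blocks every backdoor path.
No other singleton works — e.g. {Z2} leaves P2 open — so {Z8} is the unique smallest valid adjustment set.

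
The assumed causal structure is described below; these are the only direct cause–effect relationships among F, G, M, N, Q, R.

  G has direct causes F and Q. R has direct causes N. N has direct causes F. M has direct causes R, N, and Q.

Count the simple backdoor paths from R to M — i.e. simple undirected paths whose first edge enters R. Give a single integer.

A backdoor path from R to M is any simple undirected path whose first edge points into R (i.e. leaves R via a parent).
Parents of R: {N}.
Enumerating:
  P1: R <- N <- F -> G <- Q -> M
  P2: R <- N -> M
That exhausts the simple backdoor paths. Count: 2.

2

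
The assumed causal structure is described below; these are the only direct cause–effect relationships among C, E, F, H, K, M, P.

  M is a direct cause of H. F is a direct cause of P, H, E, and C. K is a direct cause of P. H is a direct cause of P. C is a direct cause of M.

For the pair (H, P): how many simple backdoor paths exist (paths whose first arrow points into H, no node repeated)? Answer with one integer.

A backdoor path from H to P is any simple undirected path whose first edge points into H (i.e. leaves H via a parent).
Parents of H: {F, M}.
Enumerating:
  P1: H <- F -> P
  P2: H <- M <- C <- F -> P
That exhausts the simple backdoor paths. Count: 2.

2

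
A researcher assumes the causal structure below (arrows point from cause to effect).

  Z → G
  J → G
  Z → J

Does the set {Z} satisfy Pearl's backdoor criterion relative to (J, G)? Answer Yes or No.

Backdoor paths from J to G (paths whose first edge points into J):
  P1: J <- Z -> G
Condition 1 (no descendant of J in the set): holds — descendants of J are {G}; none are in {Z}.
Condition 2 (every backdoor path blocked by {Z}):
  P1: blocked at fork node Z ∈ conditioning set.
{Z} satisfies the backdoor criterion.

Yes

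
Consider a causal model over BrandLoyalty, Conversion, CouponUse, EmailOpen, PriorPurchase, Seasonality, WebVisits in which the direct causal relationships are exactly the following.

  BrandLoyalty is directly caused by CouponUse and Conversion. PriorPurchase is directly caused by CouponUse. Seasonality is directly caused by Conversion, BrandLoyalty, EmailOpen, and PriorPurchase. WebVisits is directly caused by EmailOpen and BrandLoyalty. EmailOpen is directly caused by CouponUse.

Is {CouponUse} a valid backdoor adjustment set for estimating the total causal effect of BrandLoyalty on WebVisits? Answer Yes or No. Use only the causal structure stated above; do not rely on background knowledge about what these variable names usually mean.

Yes

Backdoor paths from BrandLoyalty to WebVisits (paths whose first edge points into BrandLoyalty):
  P1: BrandLoyalty <- CouponUse -> EmailOpen -> WebVisits
  P2: BrandLoyalty <- CouponUse -> PriorPurchase -> Seasonality <- EmailOpen -> WebVisits
  P3: BrandLoyalty <- Conversion -> Seasonality <- EmailOpen -> WebVisits
  P4: BrandLoyalty <- Conversion -> Seasonality <- PriorPurchase <- CouponUse -> EmailOpen -> WebVisits
Condition 1 (no descendant of BrandLoyalty in the set): holds — descendants of BrandLoyalty are {Seasonality, WebVisits}; none are in {CouponUse}.
Condition 2 (every backdoor path blocked by {CouponUse}):
  P1: blocked at fork node CouponUse ∈ conditioning set.
  P2: blocked at fork node CouponUse ∈ conditioning set.
  P3: blocked at collider Seasonality (neither it nor any descendant is in the conditioning set).
  P4: blocked at collider Seasonality (neither it nor any descendant is in the conditioning set).
{CouponUse} satisfies the backdoor criterion.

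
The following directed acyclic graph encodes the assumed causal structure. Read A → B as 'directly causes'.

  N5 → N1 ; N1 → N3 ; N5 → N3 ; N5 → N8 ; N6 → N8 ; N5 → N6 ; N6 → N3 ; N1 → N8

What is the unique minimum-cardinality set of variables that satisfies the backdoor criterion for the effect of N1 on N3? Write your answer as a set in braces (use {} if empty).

{N5}

Variables eligible for adjustment (non-descendants of N1, excluding N1 and N3): {N5, N6}.
Backdoor paths from N1 to N3:
  P1: N1 <- N5 -> N6 -> N3
  P2: N1 <- N5 -> N3
  P3: N1 <- N5 -> N8 <- N6 -> N3
The empty set is not sufficient: P1 (N1 <- N5 -> N6 -> N3) has no collider blocking it and no conditioned non-collider, so it is open.
Try {N5}:
  P1: blocked at fork node N5 ∈ conditioning set.
  P2: blocked at fork node N5 ∈ conditioning set.
  P3: blocked at fork node N5 ∈ conditioning set.
{N5} contains no descendant of N1 and blocks every backdoor path.
No other singleton works — e.g. {N6} leaves P2 open — so {N5} is the unique smallest valid adjustment set.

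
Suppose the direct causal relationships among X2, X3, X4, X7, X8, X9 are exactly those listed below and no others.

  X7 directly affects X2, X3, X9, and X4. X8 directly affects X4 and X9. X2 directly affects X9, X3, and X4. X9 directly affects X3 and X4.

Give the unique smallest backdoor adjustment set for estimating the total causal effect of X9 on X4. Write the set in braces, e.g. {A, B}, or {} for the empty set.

{X2, X7, X8}

Variables eligible for adjustment (non-descendants of X9, excluding X9 and X4): {X2, X7, X8}.
Backdoor paths from X9 to X4:
  P1: X9 <- X7 -> X2 -> X4
  P2: X9 <- X7 -> X3 <- X2 -> X4
  P3: X9 <- X7 -> X4
  P4: X9 <- X2 <- X7 -> X4
  P5: X9 <- X2 -> X3 <- X7 -> X4
  P6: X9 <- X2 -> X4
  P7: X9 <- X8 -> X4
The empty set is not sufficient: P1 (X9 <- X7 -> X2 -> X4) has no collider blocking it and no conditioned non-collider, so it is open.
Try {X2, X7, X8}:
  P1: blocked at fork node X7 ∈ conditioning set.
  P2: blocked at fork node X7 ∈ conditioning set.
  P3: blocked at fork node X7 ∈ conditioning set.
  P4: blocked at chain node X2 ∈ conditioning set.
  P5: blocked at fork node X2 ∈ conditioning set.
  P6: blocked at fork node X2 ∈ conditioning set.
  P7: blocked at fork node X8 ∈ conditioning set.
{X2, X7, X8} contains no descendant of X9 and blocks every backdoor path.
Every element of {X2, X7, X8} is needed (dropping X2 leaves P6 open; dropping X7 leaves P3 open; dropping X8 leaves P7 open), so no proper subset is valid.
Among all size-3 subsets of the eligible variables, only {X2, X7, X8} blocks every backdoor path, so it is the unique smallest valid adjustment set.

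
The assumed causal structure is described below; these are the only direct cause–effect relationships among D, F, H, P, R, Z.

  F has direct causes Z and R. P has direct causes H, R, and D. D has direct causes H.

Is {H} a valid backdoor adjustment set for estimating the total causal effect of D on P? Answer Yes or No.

Backdoor paths from D to P (paths whose first edge points into D):
  P1: D <- H -> P
Condition 1 (no descendant of D in the set): holds — descendants of D are {P}; none are in {H}.
Condition 2 (every backdoor path blocked by {H}):
  P1: blocked at fork node H ∈ conditioning set.
{H} satisfies the backdoor criterion.

Yes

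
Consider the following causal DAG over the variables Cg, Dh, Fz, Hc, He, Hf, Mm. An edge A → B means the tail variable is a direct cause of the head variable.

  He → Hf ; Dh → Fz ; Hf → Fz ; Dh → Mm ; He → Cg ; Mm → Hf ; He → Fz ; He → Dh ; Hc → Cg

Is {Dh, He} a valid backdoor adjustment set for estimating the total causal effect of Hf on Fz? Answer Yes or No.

Yes

Backdoor paths from Hf to Fz (paths whose first edge points into Hf):
  P1: Hf <- He -> Dh -> Fz
  P2: Hf <- He -> Fz
  P3: Hf <- Mm <- Dh <- He -> Fz
  P4: Hf <- Mm <- Dh -> Fz
Condition 1 (no descendant of Hf in the set): holds — descendants of Hf are {Fz}; none are in {Dh, He}.
Condition 2 (every backdoor path blocked by {Dh, He}):
  P1: blocked at fork node He ∈ conditioning set.
  P2: blocked at fork node He ∈ conditioning set.
  P3: blocked at chain node Dh ∈ conditioning set.
  P4: blocked at fork node Dh ∈ conditioning set.
{Dh, He} satisfies the backdoor criterion.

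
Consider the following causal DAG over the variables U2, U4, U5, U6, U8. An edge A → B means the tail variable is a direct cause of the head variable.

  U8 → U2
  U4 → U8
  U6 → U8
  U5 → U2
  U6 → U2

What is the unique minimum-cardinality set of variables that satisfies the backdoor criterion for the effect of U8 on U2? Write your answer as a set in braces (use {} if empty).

Variables eligible for adjustment (non-descendants of U8, excluding U8 and U2): {U4, U5, U6}.
Backdoor paths from U8 to U2:
  P1: U8 <- U6 -> U2
The empty set is not sufficient: P1 (U8 <- U6 -> U2) has no collider blocking it and no conditioned non-collider, so it is open.
Try {U6}:
  P1: blocked at fork node U6 ∈ conditioning set.
{U6} contains no descendant of U8 and blocks every backdoor path.
No other singleton works — e.g. {U5} leaves P1 open — so {U6} is the unique smallest valid adjustment set.

{U6}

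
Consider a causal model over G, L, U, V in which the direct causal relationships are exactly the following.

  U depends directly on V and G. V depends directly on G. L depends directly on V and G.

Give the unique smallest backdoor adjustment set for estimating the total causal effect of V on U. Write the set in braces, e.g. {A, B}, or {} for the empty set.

Variables eligible for adjustment (non-descendants of V, excluding V and U): {G}.
Backdoor paths from V to U:
  P1: V <- G -> U
The empty set is not sufficient: P1 (V <- G -> U) has no collider blocking it and no conditioned non-collider, so it is open.
Try {G}:
  P1: blocked at fork node G ∈ conditioning set.
{G} contains no descendant of V and blocks every backdoor path.
{G} is the unique smallest valid adjustment set.

{G}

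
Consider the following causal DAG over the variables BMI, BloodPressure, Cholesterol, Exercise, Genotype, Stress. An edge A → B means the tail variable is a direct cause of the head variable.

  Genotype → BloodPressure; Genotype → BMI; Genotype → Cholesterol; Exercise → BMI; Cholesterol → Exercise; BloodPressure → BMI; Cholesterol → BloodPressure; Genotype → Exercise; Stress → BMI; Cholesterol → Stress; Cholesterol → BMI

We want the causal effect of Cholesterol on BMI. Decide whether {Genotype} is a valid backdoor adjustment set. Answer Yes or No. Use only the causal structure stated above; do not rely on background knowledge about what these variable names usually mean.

Yes

Backdoor paths from Cholesterol to BMI (paths whose first edge points into Cholesterol):
  P1: Cholesterol <- Genotype -> BloodPressure -> BMI
  P2: Cholesterol <- Genotype -> Exercise -> BMI
  P3: Cholesterol <- Genotype -> BMI
Condition 1 (no descendant of Cholesterol in the set): holds — descendants of Cholesterol are {BMI, BloodPressure, Exercise, Stress}; none are in {Genotype}.
Condition 2 (every backdoor path blocked by {Genotype}):
  P1: blocked at fork node Genotype ∈ conditioning set.
  P2: blocked at fork node Genotype ∈ conditioning set.
  P3: blocked at fork node Genotype ∈ conditioning set.
{Genotype} satisfies the backdoor criterion.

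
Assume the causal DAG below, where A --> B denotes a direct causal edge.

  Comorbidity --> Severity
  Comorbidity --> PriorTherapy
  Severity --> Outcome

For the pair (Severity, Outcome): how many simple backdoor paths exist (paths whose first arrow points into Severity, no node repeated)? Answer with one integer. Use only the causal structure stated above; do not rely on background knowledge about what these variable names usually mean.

A backdoor path from Severity to Outcome is any simple undirected path whose first edge points into Severity (i.e. leaves Severity via a parent).
Parents of Severity: {Comorbidity}.
No simple path from any parent of Severity reaches Outcome without revisiting Severity, so there are no backdoor paths.

0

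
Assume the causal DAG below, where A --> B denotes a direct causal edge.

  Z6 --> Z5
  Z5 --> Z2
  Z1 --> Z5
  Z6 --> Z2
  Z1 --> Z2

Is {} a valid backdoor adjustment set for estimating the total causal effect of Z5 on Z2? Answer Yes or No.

Backdoor paths from Z5 to Z2 (paths whose first edge points into Z5):
  P1: Z5 <- Z6 -> Z2
  P2: Z5 <- Z1 -> Z2
Condition 1 (no descendant of Z5 in the set): holds — descendants of Z5 are {Z2}; none are in {}.
Condition 2 (every backdoor path blocked by {}):
  P1: open — no interior node is in the conditioning set.
  P2: open — no interior node is in the conditioning set.
{} does not satisfy the backdoor criterion.

No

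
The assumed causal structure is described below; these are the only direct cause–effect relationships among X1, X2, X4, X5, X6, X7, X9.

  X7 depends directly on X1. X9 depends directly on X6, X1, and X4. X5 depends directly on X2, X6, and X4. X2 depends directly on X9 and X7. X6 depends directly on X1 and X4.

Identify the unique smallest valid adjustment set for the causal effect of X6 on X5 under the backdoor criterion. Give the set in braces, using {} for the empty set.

{X1, X4}

Variables eligible for adjustment (non-descendants of X6, excluding X6 and X5): {X1, X4, X7}.
Backdoor paths from X6 to X5:
  P1: X6 <- X1 -> X9 <- X4 -> X5
  P2: X6 <- X1 -> X9 -> X2 -> X5
  P3: X6 <- X1 -> X7 -> X2 <- X9 <- X4 -> X5
  P4: X6 <- X1 -> X7 -> X2 -> X5
  P5: X6 <- X4 -> X9 <- X1 -> X7 -> X2 -> X5
  P6: X6 <- X4 -> X9 -> X2 -> X5
  P7: X6 <- X4 -> X5
The empty set is not sufficient: P2 (X6 <- X1 -> X9 -> X2 -> X5) has no collider blocking it and no conditioned non-collider, so it is open.
Try {X1, X4}:
  P1: blocked at fork node X1 ∈ conditioning set.
  P2: blocked at fork node X1 ∈ conditioning set.
  P3: blocked at fork node X1 ∈ conditioning set.
  P4: blocked at fork node X1 ∈ conditioning set.
  P5: blocked at fork node X4 ∈ conditioning set.
  P6: blocked at fork node X4 ∈ conditioning set.
  P7: blocked at fork node X4 ∈ conditioning set.
{X1, X4} contains no descendant of X6 and blocks every backdoor path.
Every element of {X1, X4} is needed (dropping X1 leaves P2 open; dropping X4 leaves P6 open), so no proper subset is valid.
Among all size-2 subsets of the eligible variables, only {X1, X4} blocks every backdoor path, so it is the unique smallest valid adjustment set.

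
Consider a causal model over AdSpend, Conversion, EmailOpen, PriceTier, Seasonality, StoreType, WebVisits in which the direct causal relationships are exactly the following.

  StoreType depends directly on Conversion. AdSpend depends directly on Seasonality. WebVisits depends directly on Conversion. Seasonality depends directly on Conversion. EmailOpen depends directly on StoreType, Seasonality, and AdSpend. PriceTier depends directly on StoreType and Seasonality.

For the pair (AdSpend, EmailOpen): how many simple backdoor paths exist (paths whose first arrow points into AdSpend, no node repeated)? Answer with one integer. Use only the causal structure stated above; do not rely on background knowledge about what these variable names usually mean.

A backdoor path from AdSpend to EmailOpen is any simple undirected path whose first edge points into AdSpend (i.e. leaves AdSpend via a parent).
Parents of AdSpend: {Seasonality}.
Enumerating:
  P1: AdSpend <- Seasonality <- Conversion -> StoreType -> EmailOpen
  P2: AdSpend <- Seasonality -> EmailOpen
  P3: AdSpend <- Seasonality -> PriceTier <- StoreType -> EmailOpen
That exhausts the simple backdoor paths. Count: 3.

3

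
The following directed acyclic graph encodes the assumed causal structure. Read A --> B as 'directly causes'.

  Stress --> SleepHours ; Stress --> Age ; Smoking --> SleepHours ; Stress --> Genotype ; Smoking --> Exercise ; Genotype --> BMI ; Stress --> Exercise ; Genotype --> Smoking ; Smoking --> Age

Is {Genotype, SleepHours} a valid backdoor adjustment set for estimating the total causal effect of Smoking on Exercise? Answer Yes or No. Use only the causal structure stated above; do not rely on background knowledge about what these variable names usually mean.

Backdoor paths from Smoking to Exercise (paths whose first edge points into Smoking):
  P1: Smoking <- Genotype <- Stress -> Exercise
Condition 1 (no descendant of Smoking in the set): FAILS — SleepHours is a descendant of Smoking.
Condition 2 (every backdoor path blocked by {Genotype, SleepHours}):
  P1: blocked at chain node Genotype ∈ conditioning set.
{Genotype, SleepHours} does not satisfy the backdoor criterion.

No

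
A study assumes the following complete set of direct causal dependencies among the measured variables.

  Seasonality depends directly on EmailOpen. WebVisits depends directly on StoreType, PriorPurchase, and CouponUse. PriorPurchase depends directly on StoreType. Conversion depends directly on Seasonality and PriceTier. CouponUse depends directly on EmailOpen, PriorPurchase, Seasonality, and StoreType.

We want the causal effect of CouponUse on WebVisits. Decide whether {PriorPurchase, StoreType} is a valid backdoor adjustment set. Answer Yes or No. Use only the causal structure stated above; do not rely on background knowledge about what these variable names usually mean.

Backdoor paths from CouponUse to WebVisits (paths whose first edge points into CouponUse):
  P1: CouponUse <- StoreType -> PriorPurchase -> WebVisits
  P2: CouponUse <- StoreType -> WebVisits
  P3: CouponUse <- PriorPurchase <- StoreType -> WebVisits
  P4: CouponUse <- PriorPurchase -> WebVisits
Condition 1 (no descendant of CouponUse in the set): holds — descendants of CouponUse are {WebVisits}; none are in {PriorPurchase, StoreType}.
Condition 2 (every backdoor path blocked by {PriorPurchase, StoreType}):
  P1: blocked at fork node StoreType ∈ conditioning set.
  P2: blocked at fork node StoreType ∈ conditioning set.
  P3: blocked at chain node PriorPurchase ∈ conditioning set.
  P4: blocked at fork node PriorPurchase ∈ conditioning set.
{PriorPurchase, StoreType} satisfies the backdoor criterion.

Yes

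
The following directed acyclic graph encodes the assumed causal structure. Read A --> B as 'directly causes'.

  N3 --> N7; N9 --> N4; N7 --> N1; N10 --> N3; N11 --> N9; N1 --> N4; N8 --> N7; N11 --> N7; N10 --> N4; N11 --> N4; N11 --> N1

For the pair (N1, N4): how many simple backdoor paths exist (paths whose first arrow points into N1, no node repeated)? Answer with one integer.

6

A backdoor path from N1 to N4 is any simple undirected path whose first edge points into N1 (i.e. leaves N1 via a parent).
Parents of N1: {N11, N7}.
Enumerating:
  P1: N1 <- N11 -> N9 -> N4
  P2: N1 <- N11 -> N7 <- N3 <- N10 -> N4
  P3: N1 <- N11 -> N4
  P4: N1 <- N7 <- N11 -> N9 -> N4
  P5: N1 <- N7 <- N11 -> N4
  P6: N1 <- N7 <- N3 <- N10 -> N4
That exhausts the simple backdoor paths. Count: 6.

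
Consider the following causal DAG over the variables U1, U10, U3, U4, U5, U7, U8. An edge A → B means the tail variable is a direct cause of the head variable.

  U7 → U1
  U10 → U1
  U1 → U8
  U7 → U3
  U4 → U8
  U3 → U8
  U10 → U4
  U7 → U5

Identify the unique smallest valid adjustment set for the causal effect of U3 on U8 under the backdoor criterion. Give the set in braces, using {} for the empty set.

{U7}

Variables eligible for adjustment (non-descendants of U3, excluding U3 and U8): {U1, U10, U4, U5, U7}.
Backdoor paths from U3 to U8:
  P1: U3 <- U7 -> U1 <- U10 -> U4 -> U8
  P2: U3 <- U7 -> U1 -> U8
The empty set is not sufficient: P2 (U3 <- U7 -> U1 -> U8) has no collider blocking it and no conditioned non-collider, so it is open.
Try {U7}:
  P1: blocked at fork node U7 ∈ conditioning set.
  P2: blocked at fork node U7 ∈ conditioning set.
{U7} contains no descendant of U3 and blocks every backdoor path.
No other singleton works — e.g. {U5} leaves P2 open — so {U7} is the unique smallest valid adjustment set.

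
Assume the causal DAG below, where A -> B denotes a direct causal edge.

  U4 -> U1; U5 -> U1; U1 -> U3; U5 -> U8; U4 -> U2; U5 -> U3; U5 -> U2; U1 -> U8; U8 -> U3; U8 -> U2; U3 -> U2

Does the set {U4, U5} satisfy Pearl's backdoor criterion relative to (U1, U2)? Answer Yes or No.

Yes

Backdoor paths from U1 to U2 (paths whose first edge points into U1):
  P1: U1 <- U5 -> U8 -> U3 -> U2
  P2: U1 <- U5 -> U8 -> U2
  P3: U1 <- U5 -> U3 <- U8 -> U2
  P4: U1 <- U5 -> U3 -> U2
  P5: U1 <- U5 -> U2
  P6: U1 <- U4 -> U2
Condition 1 (no descendant of U1 in the set): holds — descendants of U1 are {U2, U3, U8}; none are in {U4, U5}.
Condition 2 (every backdoor path blocked by {U4, U5}):
  P1: blocked at fork node U5 ∈ conditioning set.
  P2: blocked at fork node U5 ∈ conditioning set.
  P3: blocked at fork node U5 ∈ conditioning set.
  P4: blocked at fork node U5 ∈ conditioning set.
  P5: blocked at fork node U5 ∈ conditioning set.
  P6: blocked at fork node U4 ∈ conditioning set.
{U4, U5} satisfies the backdoor criterion.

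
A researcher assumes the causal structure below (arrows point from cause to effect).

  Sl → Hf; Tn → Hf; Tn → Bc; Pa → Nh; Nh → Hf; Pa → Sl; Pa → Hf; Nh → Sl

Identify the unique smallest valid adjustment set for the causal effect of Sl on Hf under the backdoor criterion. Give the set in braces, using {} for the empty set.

Variables eligible for adjustment (non-descendants of Sl, excluding Sl and Hf): {Bc, Nh, Pa, Tn}.
Backdoor paths from Sl to Hf:
  P1: Sl <- Pa -> Nh -> Hf
  P2: Sl <- Pa -> Hf
  P3: Sl <- Nh <- Pa -> Hf
  P4: Sl <- Nh -> Hf
The empty set is not sufficient: P1 (Sl <- Pa -> Nh -> Hf) has no collider blocking it and no conditioned non-collider, so it is open.
Try {Nh, Pa}:
  P1: blocked at fork node Pa ∈ conditioning set.
  P2: blocked at fork node Pa ∈ conditioning set.
  P3: blocked at chain node Nh ∈ conditioning set.
  P4: blocked at fork node Nh ∈ conditioning set.
{Nh, Pa} contains no descendant of Sl and blocks every backdoor path.
Every element of {Nh, Pa} is needed (dropping Nh leaves P4 open; dropping Pa leaves P2 open), so no proper subset is valid.
Among all size-2 subsets of the eligible variables, only {Nh, Pa} blocks every backdoor path, so it is the unique smallest valid adjustment set.

{Nh, Pa}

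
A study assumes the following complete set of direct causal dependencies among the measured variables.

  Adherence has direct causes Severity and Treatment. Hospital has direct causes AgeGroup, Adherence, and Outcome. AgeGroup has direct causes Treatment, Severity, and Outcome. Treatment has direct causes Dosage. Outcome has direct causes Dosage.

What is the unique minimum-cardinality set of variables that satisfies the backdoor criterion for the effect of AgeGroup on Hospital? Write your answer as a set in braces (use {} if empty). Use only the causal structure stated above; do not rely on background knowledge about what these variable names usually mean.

{Adherence, Outcome}

Variables eligible for adjustment (non-descendants of AgeGroup, excluding AgeGroup and Hospital): {Adherence, Dosage, Outcome, Severity, Treatment}.
Backdoor paths from AgeGroup to Hospital:
  P1: AgeGroup <- Outcome <- Dosage -> Treatment -> Adherence -> Hospital
  P2: AgeGroup <- Outcome -> Hospital
  P3: AgeGroup <- Severity -> Adherence <- Treatment <- Dosage -> Outcome -> Hospital
  P4: AgeGroup <- Severity -> Adherence -> Hospital
  P5: AgeGroup <- Treatment <- Dosage -> Outcome -> Hospital
  P6: AgeGroup <- Treatment -> Adherence -> Hospital
The empty set is not sufficient: P1 (AgeGroup <- Outcome <- Dosage -> Treatment -> Adherence -> Hospital) has no collider blocking it and no conditioned non-collider, so it is open.
Try {Adherence, Outcome}:
  P1: blocked at chain node Outcome ∈ conditioning set.
  P2: blocked at fork node Outcome ∈ conditioning set.
  P3: blocked at chain node Outcome ∈ conditioning set.
  P4: blocked at chain node Adherence ∈ conditioning set.
  P5: blocked at chain node Outcome ∈ conditioning set.
  P6: blocked at chain node Adherence ∈ conditioning set.
{Adherence, Outcome} contains no descendant of AgeGroup and blocks every backdoor path.
Every element of {Adherence, Outcome} is needed (dropping Adherence leaves P4 open; dropping Outcome leaves P2 open), so no proper subset is valid.
Among all size-2 subsets of the eligible variables, only {Adherence, Outcome} blocks every backdoor path, so it is the unique smallest valid adjustment set.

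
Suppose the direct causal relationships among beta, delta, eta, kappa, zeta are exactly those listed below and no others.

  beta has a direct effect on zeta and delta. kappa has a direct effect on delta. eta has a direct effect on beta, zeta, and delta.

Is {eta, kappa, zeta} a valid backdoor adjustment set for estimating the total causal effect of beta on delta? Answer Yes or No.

No

Backdoor paths from beta to delta (paths whose first edge points into beta):
  P1: beta <- eta -> delta
Condition 1 (no descendant of beta in the set): FAILS — zeta is a descendant of beta.
Condition 2 (every backdoor path blocked by {eta, kappa, zeta}):
  P1: blocked at fork node eta ∈ conditioning set.
{eta, kappa, zeta} does not satisfy the backdoor criterion.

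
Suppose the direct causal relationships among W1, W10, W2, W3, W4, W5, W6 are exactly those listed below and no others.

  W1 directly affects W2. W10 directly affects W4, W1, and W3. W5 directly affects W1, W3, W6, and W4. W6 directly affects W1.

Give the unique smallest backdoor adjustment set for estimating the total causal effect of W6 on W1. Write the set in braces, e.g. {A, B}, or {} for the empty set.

{W5}

Variables eligible for adjustment (non-descendants of W6, excluding W6 and W1): {W10, W3, W4, W5}.
Backdoor paths from W6 to W1:
  P1: W6 <- W5 -> W3 <- W10 -> W1
  P2: W6 <- W5 -> W1
  P3: W6 <- W5 -> W4 <- W10 -> W1
The empty set is not sufficient: P2 (W6 <- W5 -> W1) has no collider blocking it and no conditioned non-collider, so it is open.
Try {W5}:
  P1: blocked at fork node W5 ∈ conditioning set.
  P2: blocked at fork node W5 ∈ conditioning set.
  P3: blocked at fork node W5 ∈ conditioning set.
{W5} contains no descendant of W6 and blocks every backdoor path.
No other singleton works — e.g. {W10} leaves P2 open — so {W5} is the unique smallest valid adjustment set.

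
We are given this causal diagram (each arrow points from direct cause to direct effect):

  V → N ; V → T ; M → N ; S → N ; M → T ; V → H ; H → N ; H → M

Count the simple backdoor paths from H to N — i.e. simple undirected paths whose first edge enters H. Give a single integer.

2

A backdoor path from H to N is any simple undirected path whose first edge points into H (i.e. leaves H via a parent).
Parents of H: {V}.
Enumerating:
  P1: H <- V -> T <- M -> N
  P2: H <- V -> N
That exhausts the simple backdoor paths. Count: 2.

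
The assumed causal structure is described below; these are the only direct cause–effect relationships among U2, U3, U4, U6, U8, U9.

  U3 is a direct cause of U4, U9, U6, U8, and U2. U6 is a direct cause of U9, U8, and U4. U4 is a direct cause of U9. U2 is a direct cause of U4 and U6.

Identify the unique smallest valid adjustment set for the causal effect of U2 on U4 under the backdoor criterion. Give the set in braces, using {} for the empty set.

Variables eligible for adjustment (non-descendants of U2, excluding U2 and U4): {U3}.
Backdoor paths from U2 to U4:
  P1: U2 <- U3 -> U6 -> U4
  P2: U2 <- U3 -> U6 -> U9 <- U4
  P3: U2 <- U3 -> U8 <- U6 -> U4
  P4: U2 <- U3 -> U8 <- U6 -> U9 <- U4
  P5: U2 <- U3 -> U4
  P6: U2 <- U3 -> U9 <- U6 -> U4
  P7: U2 <- U3 -> U9 <- U4
The empty set is not sufficient: P1 (U2 <- U3 -> U6 -> U4) has no collider blocking it and no conditioned non-collider, so it is open.
Try {U3}:
  P1: blocked at fork node U3 ∈ conditioning set.
  P2: blocked at fork node U3 ∈ conditioning set.
  P3: blocked at fork node U3 ∈ conditioning set.
  P4: blocked at fork node U3 ∈ conditioning set.
  P5: blocked at fork node U3 ∈ conditioning set.
  P6: blocked at fork node U3 ∈ conditioning set.
  P7: blocked at fork node U3 ∈ conditioning set.
{U3} contains no descendant of U2 and blocks every backdoor path.
{U3} is the unique smallest valid adjustment set.

{U3}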